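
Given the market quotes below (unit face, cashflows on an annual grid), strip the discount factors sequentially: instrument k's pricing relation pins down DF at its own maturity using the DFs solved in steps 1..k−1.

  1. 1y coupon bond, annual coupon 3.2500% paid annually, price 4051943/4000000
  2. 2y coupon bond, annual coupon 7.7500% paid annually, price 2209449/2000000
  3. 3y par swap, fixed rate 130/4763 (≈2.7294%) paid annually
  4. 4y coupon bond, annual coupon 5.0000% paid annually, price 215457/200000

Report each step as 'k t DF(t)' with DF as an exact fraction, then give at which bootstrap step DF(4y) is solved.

step 1 [1y] bond c/1=13/400: DF=(4051943/4000000 − 13/400·(0))/(1+13/400) = 9811/10000 ≈ 0.981100
step 2 [2y] bond c/1=31/400: DF=(2209449/2000000 − 31/400·(0.981100))/(1+31/400) = 9547/10000 ≈ 0.954700
step 3 [3y] swap r/1=130/4763: DF=(1 − 130/4763·(0.981100+0.954700))/(1+130/4763) = 461/500 ≈ 0.922000
step 4 [4y] bond c/1=1/20: DF=(215457/200000 − 1/20·(0.981100+0.954700+0.922000))/(1+1/20) = 8899/10000 ≈ 0.889900

1 1 9811/10000
2 2 9547/10000
3 3 461/500
4 4 8899/10000
DF(4y) is solved at step 4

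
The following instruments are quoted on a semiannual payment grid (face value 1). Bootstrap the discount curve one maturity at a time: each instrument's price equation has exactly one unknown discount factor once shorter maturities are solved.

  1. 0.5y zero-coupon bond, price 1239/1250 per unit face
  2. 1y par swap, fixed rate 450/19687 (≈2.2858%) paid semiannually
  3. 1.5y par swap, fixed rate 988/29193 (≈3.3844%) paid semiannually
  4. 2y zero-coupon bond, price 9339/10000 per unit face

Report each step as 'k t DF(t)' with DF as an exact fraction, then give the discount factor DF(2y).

1 1/2 1239/1250
2 1 391/400
3 3/2 4753/5000
4 2 9339/10000
DF(2y) = 9339/10000 ≈ 0.933900

step 1 [0.5y] zero: DF = P = 1239/1250 ≈ 0.991200
step 2 [1y] swap r/2=225/19687: DF=(1 − 225/19687·(0.991200))/(1+225/19687) = 391/400 ≈ 0.977500
step 3 [1.5y] swap r/2=494/29193: DF=(1 − 494/29193·(0.991200+0.977500))/(1+494/29193) = 4753/5000 ≈ 0.950600
step 4 [2y] zero: DF = P = 9339/10000 ≈ 0.933900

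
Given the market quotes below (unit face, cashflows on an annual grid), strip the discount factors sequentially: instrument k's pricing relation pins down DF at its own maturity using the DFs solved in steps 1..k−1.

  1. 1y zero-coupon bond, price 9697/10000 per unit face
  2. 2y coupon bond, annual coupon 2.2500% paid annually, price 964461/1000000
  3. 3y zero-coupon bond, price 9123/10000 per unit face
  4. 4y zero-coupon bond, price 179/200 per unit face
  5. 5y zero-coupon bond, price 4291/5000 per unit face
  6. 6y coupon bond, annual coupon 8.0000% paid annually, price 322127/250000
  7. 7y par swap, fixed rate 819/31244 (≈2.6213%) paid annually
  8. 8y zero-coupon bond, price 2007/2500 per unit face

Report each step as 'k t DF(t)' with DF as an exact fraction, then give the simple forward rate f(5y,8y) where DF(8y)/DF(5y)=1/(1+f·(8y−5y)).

step 1 [1y] zero: DF = P = 9697/10000 ≈ 0.969700
step 2 [2y] bond c/1=9/400: DF=(964461/1000000 − 9/400·(0.969700))/(1+9/400) = 9219/10000 ≈ 0.921900
step 3 [3y] zero: DF = P = 9123/10000 ≈ 0.912300
step 4 [4y] zero: DF = P = 179/200 ≈ 0.895000
step 5 [5y] zero: DF = P = 4291/5000 ≈ 0.858200
step 6 [6y] bond c/1=2/25: DF=(322127/250000 − 2/25·(0.969700+0.921900+0.912300+0.895000+0.858200))/(1+2/25) = 1711/2000 ≈ 0.855500
step 7 [7y] swap r/1=819/31244: DF=(1 − 819/31244·(0.969700+0.921900+0.912300+0.895000+0.858200+0.855500))/(1+819/31244) = 4181/5000 ≈ 0.836200
step 8 [8y] zero: DF = P = 2007/2500 ≈ 0.802800

1 1 9697/10000
2 2 9219/10000
3 3 9123/10000
4 4 179/200
5 5 4291/5000
6 6 1711/2000
7 7 4181/5000
8 8 2007/2500
f(5y,8y) = ((4291/5000)/(2007/2500) − 1)/(3) = 277/12042 ≈ 2.3003%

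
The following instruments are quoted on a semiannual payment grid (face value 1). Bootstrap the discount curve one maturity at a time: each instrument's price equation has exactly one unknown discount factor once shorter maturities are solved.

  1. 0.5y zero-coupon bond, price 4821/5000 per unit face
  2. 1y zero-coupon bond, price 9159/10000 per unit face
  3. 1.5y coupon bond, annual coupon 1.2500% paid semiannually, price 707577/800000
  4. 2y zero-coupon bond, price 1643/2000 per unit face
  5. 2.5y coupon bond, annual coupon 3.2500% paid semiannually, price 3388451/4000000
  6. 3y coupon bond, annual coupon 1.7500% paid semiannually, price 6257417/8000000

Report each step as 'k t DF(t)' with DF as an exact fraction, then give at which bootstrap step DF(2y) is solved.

1 1/2 4821/5000
2 1 9159/10000
3 3/2 8673/10000
4 2 1643/2000
5 5/2 1553/2000
6 3 7377/10000
DF(2y) is solved at step 4

step 1 [0.5y] zero: DF = P = 4821/5000 ≈ 0.964200
step 2 [1y] zero: DF = P = 9159/10000 ≈ 0.915900
step 3 [1.5y] bond c/2=1/160: DF=(707577/800000 − 1/160·(0.964200+0.915900))/(1+1/160) = 8673/10000 ≈ 0.867300
step 4 [2y] zero: DF = P = 1643/2000 ≈ 0.821500
step 5 [2.5y] bond c/2=13/800: DF=(3388451/4000000 − 13/800·(0.964200+0.915900+0.867300+0.821500))/(1+13/800) = 1553/2000 ≈ 0.776500
step 6 [3y] bond c/2=7/800: DF=(6257417/8000000 − 7/800·(0.964200+0.915900+0.867300+0.821500+0.776500))/(1+7/800) = 7377/10000 ≈ 0.737700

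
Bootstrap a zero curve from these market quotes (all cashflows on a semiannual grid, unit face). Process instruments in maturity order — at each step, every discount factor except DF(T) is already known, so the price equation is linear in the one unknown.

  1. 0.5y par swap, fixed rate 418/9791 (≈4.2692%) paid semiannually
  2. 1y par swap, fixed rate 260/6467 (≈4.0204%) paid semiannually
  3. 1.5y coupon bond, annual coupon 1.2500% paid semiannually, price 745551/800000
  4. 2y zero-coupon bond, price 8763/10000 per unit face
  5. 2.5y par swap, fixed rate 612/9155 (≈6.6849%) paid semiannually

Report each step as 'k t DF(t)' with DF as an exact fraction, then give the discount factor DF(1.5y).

1 1/2 9791/10000
2 1 961/1000
3 3/2 9141/10000
4 2 8763/10000
5 5/2 847/1000
DF(1.5y) = 9141/10000 ≈ 0.914100

step 1 [0.5y] swap r/2=209/9791: DF=(1 − 209/9791·(0))/(1+209/9791) = 9791/10000 ≈ 0.979100
step 2 [1y] swap r/2=130/6467: DF=(1 − 130/6467·(0.979100))/(1+130/6467) = 961/1000 ≈ 0.961000
step 3 [1.5y] bond c/2=1/160: DF=(745551/800000 − 1/160·(0.979100+0.961000))/(1+1/160) = 9141/10000 ≈ 0.914100
step 4 [2y] zero: DF = P = 8763/10000 ≈ 0.876300
step 5 [2.5y] swap r/2=306/9155: DF=(1 − 306/9155·(0.979100+0.961000+0.914100+0.876300))/(1+306/9155) = 847/1000 ≈ 0.847000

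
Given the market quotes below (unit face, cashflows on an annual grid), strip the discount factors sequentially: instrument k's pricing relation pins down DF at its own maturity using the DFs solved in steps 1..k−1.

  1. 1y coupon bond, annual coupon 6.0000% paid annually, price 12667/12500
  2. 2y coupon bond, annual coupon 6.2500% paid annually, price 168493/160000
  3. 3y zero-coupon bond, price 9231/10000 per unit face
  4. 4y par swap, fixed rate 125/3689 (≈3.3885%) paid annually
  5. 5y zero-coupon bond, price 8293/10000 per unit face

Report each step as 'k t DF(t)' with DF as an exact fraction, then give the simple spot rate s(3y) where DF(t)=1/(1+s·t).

1 1 239/250
2 2 9349/10000
3 3 9231/10000
4 4 7/8
5 5 8293/10000
s(3y) = (1/(9231/10000) − 1)/(3) = 769/27693 ≈ 2.7769%

step 1 [1y] bond c/1=3/50: DF=(12667/12500 − 3/50·(0))/(1+3/50) = 239/250 ≈ 0.956000
step 2 [2y] bond c/1=1/16: DF=(168493/160000 − 1/16·(0.956000))/(1+1/16) = 9349/10000 ≈ 0.934900
step 3 [3y] zero: DF = P = 9231/10000 ≈ 0.923100
step 4 [4y] swap r/1=125/3689: DF=(1 − 125/3689·(0.956000+0.934900+0.923100))/(1+125/3689) = 7/8 ≈ 0.875000
step 5 [5y] zero: DF = P = 8293/10000 ≈ 0.829300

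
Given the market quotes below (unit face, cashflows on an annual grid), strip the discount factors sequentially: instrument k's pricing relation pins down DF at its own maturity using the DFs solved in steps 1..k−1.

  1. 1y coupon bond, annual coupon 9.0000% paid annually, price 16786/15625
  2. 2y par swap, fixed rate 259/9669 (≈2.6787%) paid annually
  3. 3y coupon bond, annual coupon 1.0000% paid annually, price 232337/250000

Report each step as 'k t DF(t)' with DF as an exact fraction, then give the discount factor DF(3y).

1 1 616/625
2 2 4741/5000
3 3 901/1000
DF(3y) = 901/1000 ≈ 0.901000

step 1 [1y] bond c/1=9/100: DF=(16786/15625 − 9/100·(0))/(1+9/100) = 616/625 ≈ 0.985600
step 2 [2y] swap r/1=259/9669: DF=(1 − 259/9669·(0.985600))/(1+259/9669) = 4741/5000 ≈ 0.948200
step 3 [3y] bond c/1=1/100: DF=(232337/250000 − 1/100·(0.985600+0.948200))/(1+1/100) = 901/1000 ≈ 0.901000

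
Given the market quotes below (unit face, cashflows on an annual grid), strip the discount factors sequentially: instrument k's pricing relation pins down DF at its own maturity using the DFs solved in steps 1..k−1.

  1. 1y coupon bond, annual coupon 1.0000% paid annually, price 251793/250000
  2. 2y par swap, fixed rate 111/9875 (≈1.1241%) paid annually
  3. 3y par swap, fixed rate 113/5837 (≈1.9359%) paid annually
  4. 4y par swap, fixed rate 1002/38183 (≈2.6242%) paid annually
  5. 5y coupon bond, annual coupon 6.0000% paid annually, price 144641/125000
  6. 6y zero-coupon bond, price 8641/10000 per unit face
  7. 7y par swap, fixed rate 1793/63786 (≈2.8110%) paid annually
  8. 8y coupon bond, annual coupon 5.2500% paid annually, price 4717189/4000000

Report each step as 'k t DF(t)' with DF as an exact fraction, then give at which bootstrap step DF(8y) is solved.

1 1 2493/2500
2 2 4889/5000
3 3 1887/2000
4 4 4499/5000
5 5 1751/2000
6 6 8641/10000
7 7 8207/10000
8 8 8023/10000
DF(8y) is solved at step 8

step 1 [1y] bond c/1=1/100: DF=(251793/250000 − 1/100·(0))/(1+1/100) = 2493/2500 ≈ 0.997200
step 2 [2y] swap r/1=111/9875: DF=(1 − 111/9875·(0.997200))/(1+111/9875) = 4889/5000 ≈ 0.977800
step 3 [3y] swap r/1=113/5837: DF=(1 − 113/5837·(0.997200+0.977800))/(1+113/5837) = 1887/2000 ≈ 0.943500
step 4 [4y] swap r/1=1002/38183: DF=(1 − 1002/38183·(0.997200+0.977800+0.943500))/(1+1002/38183) = 4499/5000 ≈ 0.899800
step 5 [5y] bond c/1=3/50: DF=(144641/125000 − 3/50·(0.997200+0.977800+0.943500+0.899800))/(1+3/50) = 1751/2000 ≈ 0.875500
step 6 [6y] zero: DF = P = 8641/10000 ≈ 0.864100
step 7 [7y] swap r/1=1793/63786: DF=(1 − 1793/63786·(0.997200+0.977800+0.943500+0.899800+0.875500+0.864100))/(1+1793/63786) = 8207/10000 ≈ 0.820700
step 8 [8y] bond c/1=21/400: DF=(4717189/4000000 − 21/400·(0.997200+0.977800+0.943500+0.899800+0.875500+0.864100+0.820700))/(1+21/400) = 8023/10000 ≈ 0.802300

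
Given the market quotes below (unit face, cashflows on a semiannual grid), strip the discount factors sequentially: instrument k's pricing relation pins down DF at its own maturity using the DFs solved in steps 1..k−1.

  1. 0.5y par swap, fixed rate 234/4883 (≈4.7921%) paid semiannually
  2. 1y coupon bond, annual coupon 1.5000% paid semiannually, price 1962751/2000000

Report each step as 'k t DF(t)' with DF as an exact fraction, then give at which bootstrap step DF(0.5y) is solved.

1 1/2 4883/5000
2 1 2417/2500
DF(0.5y) is solved at step 1

step 1 [0.5y] swap r/2=117/4883: DF=(1 − 117/4883·(0))/(1+117/4883) = 4883/5000 ≈ 0.976600
step 2 [1y] bond c/2=3/400: DF=(1962751/2000000 − 3/400·(0.976600))/(1+3/400) = 2417/2500 ≈ 0.966800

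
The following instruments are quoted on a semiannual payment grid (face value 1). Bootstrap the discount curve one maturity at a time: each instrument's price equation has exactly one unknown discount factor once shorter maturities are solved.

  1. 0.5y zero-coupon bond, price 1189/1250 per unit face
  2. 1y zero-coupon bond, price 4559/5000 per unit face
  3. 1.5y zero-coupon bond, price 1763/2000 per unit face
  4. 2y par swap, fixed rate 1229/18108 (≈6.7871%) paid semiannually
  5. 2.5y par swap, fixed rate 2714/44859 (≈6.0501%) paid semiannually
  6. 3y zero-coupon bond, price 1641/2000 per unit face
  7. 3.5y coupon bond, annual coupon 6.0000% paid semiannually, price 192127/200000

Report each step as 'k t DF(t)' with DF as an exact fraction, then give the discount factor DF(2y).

1 1/2 1189/1250
2 1 4559/5000
3 3/2 1763/2000
4 2 8771/10000
5 5/2 8643/10000
6 3 1641/2000
7 7/2 7781/10000
DF(2y) = 8771/10000 ≈ 0.877100

step 1 [0.5y] zero: DF = P = 1189/1250 ≈ 0.951200
step 2 [1y] zero: DF = P = 4559/5000 ≈ 0.911800
step 3 [1.5y] zero: DF = P = 1763/2000 ≈ 0.881500
step 4 [2y] swap r/2=1229/36216: DF=(1 − 1229/36216·(0.951200+0.911800+0.881500))/(1+1229/36216) = 8771/10000 ≈ 0.877100
step 5 [2.5y] swap r/2=1357/44859: DF=(1 − 1357/44859·(0.951200+0.911800+0.881500+0.877100))/(1+1357/44859) = 8643/10000 ≈ 0.864300
step 6 [3y] zero: DF = P = 1641/2000 ≈ 0.820500
step 7 [3.5y] bond c/2=3/100: DF=(192127/200000 − 3/100·(0.951200+0.911800+0.881500+0.877100+0.864300+0.820500))/(1+3/100) = 7781/10000 ≈ 0.778100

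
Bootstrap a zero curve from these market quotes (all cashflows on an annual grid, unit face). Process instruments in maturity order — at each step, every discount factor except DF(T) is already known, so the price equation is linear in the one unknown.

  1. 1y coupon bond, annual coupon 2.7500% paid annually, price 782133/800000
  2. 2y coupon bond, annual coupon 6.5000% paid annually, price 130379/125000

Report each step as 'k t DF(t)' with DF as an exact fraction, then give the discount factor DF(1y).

1 1 1903/2000
2 2 9213/10000
DF(1y) = 1903/2000 ≈ 0.951500

step 1 [1y] bond c/1=11/400: DF=(782133/800000 − 11/400·(0))/(1+11/400) = 1903/2000 ≈ 0.951500
step 2 [2y] bond c/1=13/200: DF=(130379/125000 − 13/200·(0.951500))/(1+13/200) = 9213/10000 ≈ 0.921300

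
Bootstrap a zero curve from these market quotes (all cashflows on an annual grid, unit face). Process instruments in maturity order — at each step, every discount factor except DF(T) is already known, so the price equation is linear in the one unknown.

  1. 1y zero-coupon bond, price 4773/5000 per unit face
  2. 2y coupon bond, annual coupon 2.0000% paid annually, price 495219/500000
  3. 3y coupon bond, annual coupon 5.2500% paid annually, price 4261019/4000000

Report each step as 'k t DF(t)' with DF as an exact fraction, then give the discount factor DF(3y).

step 1 [1y] zero: DF = P = 4773/5000 ≈ 0.954600
step 2 [2y] bond c/1=1/50: DF=(495219/500000 − 1/50·(0.954600))/(1+1/50) = 9523/10000 ≈ 0.952300
step 3 [3y] bond c/1=21/400: DF=(4261019/4000000 − 21/400·(0.954600+0.952300))/(1+21/400) = 917/1000 ≈ 0.917000

1 1 4773/5000
2 2 9523/10000
3 3 917/1000
DF(3y) = 917/1000 ≈ 0.917000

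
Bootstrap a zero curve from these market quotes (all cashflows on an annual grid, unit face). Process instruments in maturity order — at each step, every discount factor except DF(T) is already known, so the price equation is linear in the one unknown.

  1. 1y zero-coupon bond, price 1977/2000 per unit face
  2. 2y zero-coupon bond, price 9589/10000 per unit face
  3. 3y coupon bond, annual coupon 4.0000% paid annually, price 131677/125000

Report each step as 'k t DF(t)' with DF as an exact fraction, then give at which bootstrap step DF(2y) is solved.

step 1 [1y] zero: DF = P = 1977/2000 ≈ 0.988500
step 2 [2y] zero: DF = P = 9589/10000 ≈ 0.958900
step 3 [3y] bond c/1=1/25: DF=(131677/125000 − 1/25·(0.988500+0.958900))/(1+1/25) = 469/500 ≈ 0.938000

1 1 1977/2000
2 2 9589/10000
3 3 469/500
DF(2y) is solved at step 2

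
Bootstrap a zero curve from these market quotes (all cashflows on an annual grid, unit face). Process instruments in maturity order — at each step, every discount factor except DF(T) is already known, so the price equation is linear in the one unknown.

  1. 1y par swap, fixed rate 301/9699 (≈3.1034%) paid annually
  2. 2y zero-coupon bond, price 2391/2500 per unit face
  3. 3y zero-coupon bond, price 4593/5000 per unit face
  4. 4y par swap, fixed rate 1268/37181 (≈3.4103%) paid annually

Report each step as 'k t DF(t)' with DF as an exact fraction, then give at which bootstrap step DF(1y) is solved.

1 1 9699/10000
2 2 2391/2500
3 3 4593/5000
4 4 2183/2500
DF(1y) is solved at step 1

step 1 [1y] swap r/1=301/9699: DF=(1 − 301/9699·(0))/(1+301/9699) = 9699/10000 ≈ 0.969900
step 2 [2y] zero: DF = P = 2391/2500 ≈ 0.956400
step 3 [3y] zero: DF = P = 4593/5000 ≈ 0.918600
step 4 [4y] swap r/1=1268/37181: DF=(1 − 1268/37181·(0.969900+0.956400+0.918600))/(1+1268/37181) = 2183/2500 ≈ 0.873200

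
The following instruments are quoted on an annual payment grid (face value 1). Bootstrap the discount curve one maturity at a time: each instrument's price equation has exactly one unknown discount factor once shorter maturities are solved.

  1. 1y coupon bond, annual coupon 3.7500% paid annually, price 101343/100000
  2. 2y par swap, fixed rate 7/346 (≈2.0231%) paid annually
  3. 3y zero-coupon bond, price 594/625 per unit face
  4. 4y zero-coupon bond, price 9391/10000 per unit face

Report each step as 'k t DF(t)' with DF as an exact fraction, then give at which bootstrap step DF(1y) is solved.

1 1 1221/1250
2 2 1201/1250
3 3 594/625
4 4 9391/10000
DF(1y) is solved at step 1

step 1 [1y] bond c/1=3/80: DF=(101343/100000 − 3/80·(0))/(1+3/80) = 1221/1250 ≈ 0.976800
step 2 [2y] swap r/1=7/346: DF=(1 − 7/346·(0.976800))/(1+7/346) = 1201/1250 ≈ 0.960800
step 3 [3y] zero: DF = P = 594/625 ≈ 0.950400
step 4 [4y] zero: DF = P = 9391/10000 ≈ 0.939100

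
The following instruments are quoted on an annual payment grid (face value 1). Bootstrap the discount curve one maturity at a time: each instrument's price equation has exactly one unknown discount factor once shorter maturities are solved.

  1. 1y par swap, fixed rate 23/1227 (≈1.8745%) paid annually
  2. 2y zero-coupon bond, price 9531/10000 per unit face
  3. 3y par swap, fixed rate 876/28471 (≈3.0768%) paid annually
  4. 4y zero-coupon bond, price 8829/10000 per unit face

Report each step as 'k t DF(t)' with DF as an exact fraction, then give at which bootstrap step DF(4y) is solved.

1 1 1227/1250
2 2 9531/10000
3 3 2281/2500
4 4 8829/10000
DF(4y) is solved at step 4

step 1 [1y] swap r/1=23/1227: DF=(1 − 23/1227·(0))/(1+23/1227) = 1227/1250 ≈ 0.981600
step 2 [2y] zero: DF = P = 9531/10000 ≈ 0.953100
step 3 [3y] swap r/1=876/28471: DF=(1 − 876/28471·(0.981600+0.953100))/(1+876/28471) = 2281/2500 ≈ 0.912400
step 4 [4y] zero: DF = P = 8829/10000 ≈ 0.882900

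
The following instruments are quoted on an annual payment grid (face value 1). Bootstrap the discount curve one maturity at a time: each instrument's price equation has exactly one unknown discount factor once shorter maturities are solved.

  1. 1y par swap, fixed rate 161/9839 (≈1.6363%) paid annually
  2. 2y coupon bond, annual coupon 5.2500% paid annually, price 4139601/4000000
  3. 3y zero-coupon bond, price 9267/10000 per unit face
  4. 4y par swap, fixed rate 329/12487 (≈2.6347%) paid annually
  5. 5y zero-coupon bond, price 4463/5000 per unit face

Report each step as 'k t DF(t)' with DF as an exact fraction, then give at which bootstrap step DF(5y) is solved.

1 1 9839/10000
2 2 4671/5000
3 3 9267/10000
4 4 9013/10000
5 5 4463/5000
DF(5y) is solved at step 5

step 1 [1y] swap r/1=161/9839: DF=(1 − 161/9839·(0))/(1+161/9839) = 9839/10000 ≈ 0.983900
step 2 [2y] bond c/1=21/400: DF=(4139601/4000000 − 21/400·(0.983900))/(1+21/400) = 4671/5000 ≈ 0.934200
step 3 [3y] zero: DF = P = 9267/10000 ≈ 0.926700
step 4 [4y] swap r/1=329/12487: DF=(1 − 329/12487·(0.983900+0.934200+0.926700))/(1+329/12487) = 9013/10000 ≈ 0.901300
step 5 [5y] zero: DF = P = 4463/5000 ≈ 0.892600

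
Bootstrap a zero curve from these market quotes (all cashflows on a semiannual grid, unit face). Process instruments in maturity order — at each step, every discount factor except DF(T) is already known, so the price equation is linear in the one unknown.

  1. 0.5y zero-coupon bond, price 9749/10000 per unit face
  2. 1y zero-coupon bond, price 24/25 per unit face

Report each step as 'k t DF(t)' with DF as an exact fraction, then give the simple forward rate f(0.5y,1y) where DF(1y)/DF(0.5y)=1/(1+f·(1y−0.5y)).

1 1/2 9749/10000
2 1 24/25
f(0.5y,1y) = ((9749/10000)/(24/25) − 1)/(1/2) = 149/4800 ≈ 3.1042%

step 1 [0.5y] zero: DF = P = 9749/10000 ≈ 0.974900
step 2 [1y] zero: DF = P = 24/25 ≈ 0.960000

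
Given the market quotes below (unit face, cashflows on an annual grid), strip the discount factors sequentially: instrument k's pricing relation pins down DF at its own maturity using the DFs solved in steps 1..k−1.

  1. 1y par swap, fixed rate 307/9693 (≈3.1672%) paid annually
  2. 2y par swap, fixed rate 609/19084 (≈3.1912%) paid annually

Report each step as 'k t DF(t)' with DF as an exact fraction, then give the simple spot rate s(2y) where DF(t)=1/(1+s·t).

1 1 9693/10000
2 2 9391/10000
s(2y) = (1/(9391/10000) − 1)/(2) = 609/18782 ≈ 3.2425%

step 1 [1y] swap r/1=307/9693: DF=(1 − 307/9693·(0))/(1+307/9693) = 9693/10000 ≈ 0.969300
step 2 [2y] swap r/1=609/19084: DF=(1 − 609/19084·(0.969300))/(1+609/19084) = 9391/10000 ≈ 0.939100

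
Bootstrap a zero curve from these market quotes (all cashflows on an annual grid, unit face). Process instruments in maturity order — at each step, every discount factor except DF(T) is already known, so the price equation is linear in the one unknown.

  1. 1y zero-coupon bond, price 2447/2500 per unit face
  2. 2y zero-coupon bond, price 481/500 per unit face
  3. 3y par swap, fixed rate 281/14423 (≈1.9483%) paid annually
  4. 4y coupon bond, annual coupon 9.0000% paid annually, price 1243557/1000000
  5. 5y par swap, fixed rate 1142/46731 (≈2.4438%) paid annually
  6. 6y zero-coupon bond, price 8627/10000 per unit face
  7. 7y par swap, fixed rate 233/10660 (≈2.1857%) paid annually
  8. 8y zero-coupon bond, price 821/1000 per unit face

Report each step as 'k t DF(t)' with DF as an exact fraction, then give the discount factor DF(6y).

step 1 [1y] zero: DF = P = 2447/2500 ≈ 0.978800
step 2 [2y] zero: DF = P = 481/500 ≈ 0.962000
step 3 [3y] swap r/1=281/14423: DF=(1 − 281/14423·(0.978800+0.962000))/(1+281/14423) = 4719/5000 ≈ 0.943800
step 4 [4y] bond c/1=9/100: DF=(1243557/1000000 − 9/100·(0.978800+0.962000+0.943800))/(1+9/100) = 9027/10000 ≈ 0.902700
step 5 [5y] swap r/1=1142/46731: DF=(1 − 1142/46731·(0.978800+0.962000+0.943800+0.902700))/(1+1142/46731) = 4429/5000 ≈ 0.885800
step 6 [6y] zero: DF = P = 8627/10000 ≈ 0.862700
step 7 [7y] swap r/1=233/10660: DF=(1 − 233/10660·(0.978800+0.962000+0.943800+0.902700+0.885800+0.862700))/(1+233/10660) = 4301/5000 ≈ 0.860200
step 8 [8y] zero: DF = P = 821/1000 ≈ 0.821000

1 1 2447/2500
2 2 481/500
3 3 4719/5000
4 4 9027/10000
5 5 4429/5000
6 6 8627/10000
7 7 4301/5000
8 8 821/1000
DF(6y) = 8627/10000 ≈ 0.862700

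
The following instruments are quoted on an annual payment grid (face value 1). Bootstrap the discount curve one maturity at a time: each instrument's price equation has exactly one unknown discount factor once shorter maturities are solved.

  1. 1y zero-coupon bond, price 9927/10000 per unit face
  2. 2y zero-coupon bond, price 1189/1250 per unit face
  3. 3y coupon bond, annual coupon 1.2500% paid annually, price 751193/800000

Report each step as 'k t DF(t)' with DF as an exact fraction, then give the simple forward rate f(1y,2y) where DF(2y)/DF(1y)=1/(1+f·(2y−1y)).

step 1 [1y] zero: DF = P = 9927/10000 ≈ 0.992700
step 2 [2y] zero: DF = P = 1189/1250 ≈ 0.951200
step 3 [3y] bond c/1=1/80: DF=(751193/800000 − 1/80·(0.992700+0.951200))/(1+1/80) = 4517/5000 ≈ 0.903400

1 1 9927/10000
2 2 1189/1250
3 3 4517/5000
f(1y,2y) = ((9927/10000)/(1189/1250) − 1)/(1) = 415/9512 ≈ 4.3629%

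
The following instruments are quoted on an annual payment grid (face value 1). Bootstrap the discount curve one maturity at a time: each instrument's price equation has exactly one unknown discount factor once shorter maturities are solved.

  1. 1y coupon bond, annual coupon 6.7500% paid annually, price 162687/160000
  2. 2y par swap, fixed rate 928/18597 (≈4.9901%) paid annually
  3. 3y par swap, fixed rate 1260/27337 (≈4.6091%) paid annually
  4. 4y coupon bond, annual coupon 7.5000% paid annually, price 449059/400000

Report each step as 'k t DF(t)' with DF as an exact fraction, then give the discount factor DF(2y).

step 1 [1y] bond c/1=27/400: DF=(162687/160000 − 27/400·(0))/(1+27/400) = 381/400 ≈ 0.952500
step 2 [2y] swap r/1=928/18597: DF=(1 − 928/18597·(0.952500))/(1+928/18597) = 567/625 ≈ 0.907200
step 3 [3y] swap r/1=1260/27337: DF=(1 − 1260/27337·(0.952500+0.907200))/(1+1260/27337) = 437/500 ≈ 0.874000
step 4 [4y] bond c/1=3/40: DF=(449059/400000 − 3/40·(0.952500+0.907200+0.874000))/(1+3/40) = 1067/1250 ≈ 0.853600

1 1 381/400
2 2 567/625
3 3 437/500
4 4 1067/1250
DF(2y) = 567/625 ≈ 0.907200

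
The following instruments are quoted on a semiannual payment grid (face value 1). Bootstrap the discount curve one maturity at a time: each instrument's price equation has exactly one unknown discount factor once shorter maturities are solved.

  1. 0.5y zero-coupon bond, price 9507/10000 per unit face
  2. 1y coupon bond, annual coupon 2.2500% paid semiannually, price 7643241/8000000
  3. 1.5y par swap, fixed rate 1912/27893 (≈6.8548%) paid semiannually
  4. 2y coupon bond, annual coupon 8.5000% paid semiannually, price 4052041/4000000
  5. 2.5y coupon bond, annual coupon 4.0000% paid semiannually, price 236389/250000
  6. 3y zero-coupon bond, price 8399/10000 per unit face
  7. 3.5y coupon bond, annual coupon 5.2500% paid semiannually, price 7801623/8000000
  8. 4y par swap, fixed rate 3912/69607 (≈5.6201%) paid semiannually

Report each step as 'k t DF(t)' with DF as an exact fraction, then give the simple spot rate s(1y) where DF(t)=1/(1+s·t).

1 1/2 9507/10000
2 1 4671/5000
3 3/2 2261/2500
4 2 429/500
5 5/2 1711/2000
6 3 8399/10000
7 7/2 1017/1250
8 4 2011/2500
s(1y) = (1/(4671/5000) − 1)/(1) = 329/4671 ≈ 7.0435%

step 1 [0.5y] zero: DF = P = 9507/10000 ≈ 0.950700
step 2 [1y] bond c/2=9/800: DF=(7643241/8000000 − 9/800·(0.950700))/(1+9/800) = 4671/5000 ≈ 0.934200
step 3 [1.5y] swap r/2=956/27893: DF=(1 − 956/27893·(0.950700+0.934200))/(1+956/27893) = 2261/2500 ≈ 0.904400
step 4 [2y] bond c/2=17/400: DF=(4052041/4000000 − 17/400·(0.950700+0.934200+0.904400))/(1+17/400) = 429/500 ≈ 0.858000
step 5 [2.5y] bond c/2=1/50: DF=(236389/250000 − 1/50·(0.950700+0.934200+0.904400+0.858000))/(1+1/50) = 1711/2000 ≈ 0.855500
step 6 [3y] zero: DF = P = 8399/10000 ≈ 0.839900
step 7 [3.5y] bond c/2=21/800: DF=(7801623/8000000 − 21/800·(0.950700+0.934200+0.904400+0.858000+0.855500+0.839900))/(1+21/800) = 1017/1250 ≈ 0.813600
step 8 [4y] swap r/2=1956/69607: DF=(1 − 1956/69607·(0.950700+0.934200+0.904400+0.858000+0.855500+0.839900+0.813600))/(1+1956/69607) = 2011/2500 ≈ 0.804400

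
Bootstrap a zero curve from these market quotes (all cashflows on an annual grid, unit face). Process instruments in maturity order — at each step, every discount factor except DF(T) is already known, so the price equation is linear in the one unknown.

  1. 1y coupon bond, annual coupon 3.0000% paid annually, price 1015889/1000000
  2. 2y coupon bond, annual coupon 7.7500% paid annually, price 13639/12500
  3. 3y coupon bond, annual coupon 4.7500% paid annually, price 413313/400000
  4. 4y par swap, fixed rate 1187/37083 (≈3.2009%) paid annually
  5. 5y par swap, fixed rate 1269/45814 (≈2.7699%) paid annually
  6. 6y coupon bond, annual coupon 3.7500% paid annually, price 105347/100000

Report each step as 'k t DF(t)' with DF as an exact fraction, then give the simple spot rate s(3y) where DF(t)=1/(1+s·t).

1 1 9863/10000
2 2 9417/10000
3 3 899/1000
4 4 8813/10000
5 5 8731/10000
6 6 4249/5000
s(3y) = (1/(899/1000) − 1)/(3) = 101/2697 ≈ 3.7449%

step 1 [1y] bond c/1=3/100: DF=(1015889/1000000 − 3/100·(0))/(1+3/100) = 9863/10000 ≈ 0.986300
step 2 [2y] bond c/1=31/400: DF=(13639/12500 − 31/400·(0.986300))/(1+31/400) = 9417/10000 ≈ 0.941700
step 3 [3y] bond c/1=19/400: DF=(413313/400000 − 19/400·(0.986300+0.941700))/(1+19/400) = 899/1000 ≈ 0.899000
step 4 [4y] swap r/1=1187/37083: DF=(1 − 1187/37083·(0.986300+0.941700+0.899000))/(1+1187/37083) = 8813/10000 ≈ 0.881300
step 5 [5y] swap r/1=1269/45814: DF=(1 − 1269/45814·(0.986300+0.941700+0.899000+0.881300))/(1+1269/45814) = 8731/10000 ≈ 0.873100
step 6 [6y] bond c/1=3/80: DF=(105347/100000 − 3/80·(0.986300+0.941700+0.899000+0.881300+0.873100))/(1+3/80) = 4249/5000 ≈ 0.849800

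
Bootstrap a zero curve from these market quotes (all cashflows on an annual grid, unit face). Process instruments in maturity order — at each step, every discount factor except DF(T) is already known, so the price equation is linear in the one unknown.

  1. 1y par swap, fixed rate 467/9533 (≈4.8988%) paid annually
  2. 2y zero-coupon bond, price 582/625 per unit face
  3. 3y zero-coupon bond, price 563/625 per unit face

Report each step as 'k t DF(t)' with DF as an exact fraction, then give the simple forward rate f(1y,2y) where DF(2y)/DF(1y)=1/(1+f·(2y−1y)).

1 1 9533/10000
2 2 582/625
3 3 563/625
f(1y,2y) = ((9533/10000)/(582/625) − 1)/(1) = 221/9312 ≈ 2.3733%

step 1 [1y] swap r/1=467/9533: DF=(1 − 467/9533·(0))/(1+467/9533) = 9533/10000 ≈ 0.953300
step 2 [2y] zero: DF = P = 582/625 ≈ 0.931200
step 3 [3y] zero: DF = P = 563/625 ≈ 0.900800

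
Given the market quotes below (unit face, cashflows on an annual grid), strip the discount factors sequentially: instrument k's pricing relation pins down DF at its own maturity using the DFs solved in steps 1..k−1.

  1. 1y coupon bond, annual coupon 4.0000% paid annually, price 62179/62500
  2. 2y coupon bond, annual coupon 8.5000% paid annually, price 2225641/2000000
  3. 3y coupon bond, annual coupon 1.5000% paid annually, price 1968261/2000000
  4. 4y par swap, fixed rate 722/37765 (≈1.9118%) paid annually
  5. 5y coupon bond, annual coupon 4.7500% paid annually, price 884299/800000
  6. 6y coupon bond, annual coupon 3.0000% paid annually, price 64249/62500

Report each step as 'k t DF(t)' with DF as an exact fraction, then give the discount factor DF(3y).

step 1 [1y] bond c/1=1/25: DF=(62179/62500 − 1/25·(0))/(1+1/25) = 4783/5000 ≈ 0.956600
step 2 [2y] bond c/1=17/200: DF=(2225641/2000000 − 17/200·(0.956600))/(1+17/200) = 9507/10000 ≈ 0.950700
step 3 [3y] bond c/1=3/200: DF=(1968261/2000000 − 3/200·(0.956600+0.950700))/(1+3/200) = 4707/5000 ≈ 0.941400
step 4 [4y] swap r/1=722/37765: DF=(1 − 722/37765·(0.956600+0.950700+0.941400))/(1+722/37765) = 4639/5000 ≈ 0.927800
step 5 [5y] bond c/1=19/400: DF=(884299/800000 − 19/400·(0.956600+0.950700+0.941400+0.927800))/(1+19/400) = 221/250 ≈ 0.884000
step 6 [6y] bond c/1=3/100: DF=(64249/62500 − 3/100·(0.956600+0.950700+0.941400+0.927800+0.884000))/(1+3/100) = 8623/10000 ≈ 0.862300

1 1 4783/5000
2 2 9507/10000
3 3 4707/5000
4 4 4639/5000
5 5 221/250
6 6 8623/10000
DF(3y) = 4707/5000 ≈ 0.941400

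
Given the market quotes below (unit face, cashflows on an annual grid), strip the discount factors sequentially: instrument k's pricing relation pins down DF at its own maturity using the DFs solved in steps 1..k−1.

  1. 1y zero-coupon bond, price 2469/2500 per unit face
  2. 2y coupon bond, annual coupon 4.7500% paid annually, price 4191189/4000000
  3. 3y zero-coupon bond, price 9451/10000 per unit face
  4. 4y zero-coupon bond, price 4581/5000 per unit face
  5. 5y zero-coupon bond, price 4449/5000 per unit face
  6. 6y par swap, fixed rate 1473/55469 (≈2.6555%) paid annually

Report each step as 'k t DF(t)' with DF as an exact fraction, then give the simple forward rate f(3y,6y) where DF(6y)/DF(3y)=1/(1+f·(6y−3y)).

step 1 [1y] zero: DF = P = 2469/2500 ≈ 0.987600
step 2 [2y] bond c/1=19/400: DF=(4191189/4000000 − 19/400·(0.987600))/(1+19/400) = 1911/2000 ≈ 0.955500
step 3 [3y] zero: DF = P = 9451/10000 ≈ 0.945100
step 4 [4y] zero: DF = P = 4581/5000 ≈ 0.916200
step 5 [5y] zero: DF = P = 4449/5000 ≈ 0.889800
step 6 [6y] swap r/1=1473/55469: DF=(1 − 1473/55469·(0.987600+0.955500+0.945100+0.916200+0.889800))/(1+1473/55469) = 8527/10000 ≈ 0.852700

1 1 2469/2500
2 2 1911/2000
3 3 9451/10000
4 4 4581/5000
5 5 4449/5000
6 6 8527/10000
f(3y,6y) = ((9451/10000)/(8527/10000) − 1)/(3) = 308/8527 ≈ 3.6121%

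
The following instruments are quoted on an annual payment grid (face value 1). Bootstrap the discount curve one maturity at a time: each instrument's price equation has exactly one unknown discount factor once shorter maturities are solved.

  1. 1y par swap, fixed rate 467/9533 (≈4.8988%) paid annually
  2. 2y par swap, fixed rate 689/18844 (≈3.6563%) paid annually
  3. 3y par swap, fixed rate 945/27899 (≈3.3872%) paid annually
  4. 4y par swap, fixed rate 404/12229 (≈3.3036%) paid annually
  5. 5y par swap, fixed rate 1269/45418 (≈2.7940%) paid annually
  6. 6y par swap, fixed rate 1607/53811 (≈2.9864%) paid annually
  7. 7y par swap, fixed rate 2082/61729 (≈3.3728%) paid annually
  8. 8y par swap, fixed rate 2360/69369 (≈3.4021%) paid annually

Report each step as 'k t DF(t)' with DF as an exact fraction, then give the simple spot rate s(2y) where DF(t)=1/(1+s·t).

1 1 9533/10000
2 2 9311/10000
3 3 1811/2000
4 4 2197/2500
5 5 8731/10000
6 6 8393/10000
7 7 3959/5000
8 8 191/250
s(2y) = (1/(9311/10000) − 1)/(2) = 689/18622 ≈ 3.6999%

step 1 [1y] swap r/1=467/9533: DF=(1 − 467/9533·(0))/(1+467/9533) = 9533/10000 ≈ 0.953300
step 2 [2y] swap r/1=689/18844: DF=(1 − 689/18844·(0.953300))/(1+689/18844) = 9311/10000 ≈ 0.931100
step 3 [3y] swap r/1=945/27899: DF=(1 − 945/27899·(0.953300+0.931100))/(1+945/27899) = 1811/2000 ≈ 0.905500
step 4 [4y] swap r/1=404/12229: DF=(1 − 404/12229·(0.953300+0.931100+0.905500))/(1+404/12229) = 2197/2500 ≈ 0.878800
step 5 [5y] swap r/1=1269/45418: DF=(1 − 1269/45418·(0.953300+0.931100+0.905500+0.878800))/(1+1269/45418) = 8731/10000 ≈ 0.873100
step 6 [6y] swap r/1=1607/53811: DF=(1 − 1607/53811·(0.953300+0.931100+0.905500+0.878800+0.873100))/(1+1607/53811) = 8393/10000 ≈ 0.839300
step 7 [7y] swap r/1=2082/61729: DF=(1 − 2082/61729·(0.953300+0.931100+0.905500+0.878800+0.873100+0.839300))/(1+2082/61729) = 3959/5000 ≈ 0.791800
step 8 [8y] swap r/1=2360/69369: DF=(1 − 2360/69369·(0.953300+0.931100+0.905500+0.878800+0.873100+0.839300+0.791800))/(1+2360/69369) = 191/250 ≈ 0.764000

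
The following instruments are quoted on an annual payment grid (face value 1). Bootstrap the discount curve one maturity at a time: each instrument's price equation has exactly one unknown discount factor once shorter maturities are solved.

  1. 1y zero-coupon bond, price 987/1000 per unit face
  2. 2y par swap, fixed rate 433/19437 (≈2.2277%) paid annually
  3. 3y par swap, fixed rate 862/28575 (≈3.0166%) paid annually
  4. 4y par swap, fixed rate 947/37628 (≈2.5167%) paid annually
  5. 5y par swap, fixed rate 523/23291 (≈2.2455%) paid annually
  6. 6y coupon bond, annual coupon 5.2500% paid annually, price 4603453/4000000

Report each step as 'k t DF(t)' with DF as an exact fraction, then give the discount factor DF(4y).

step 1 [1y] zero: DF = P = 987/1000 ≈ 0.987000
step 2 [2y] swap r/1=433/19437: DF=(1 − 433/19437·(0.987000))/(1+433/19437) = 9567/10000 ≈ 0.956700
step 3 [3y] swap r/1=862/28575: DF=(1 − 862/28575·(0.987000+0.956700))/(1+862/28575) = 4569/5000 ≈ 0.913800
step 4 [4y] swap r/1=947/37628: DF=(1 − 947/37628·(0.987000+0.956700+0.913800))/(1+947/37628) = 9053/10000 ≈ 0.905300
step 5 [5y] swap r/1=523/23291: DF=(1 − 523/23291·(0.987000+0.956700+0.913800+0.905300))/(1+523/23291) = 4477/5000 ≈ 0.895400
step 6 [6y] bond c/1=21/400: DF=(4603453/4000000 − 21/400·(0.987000+0.956700+0.913800+0.905300+0.895400))/(1+21/400) = 8611/10000 ≈ 0.861100

1 1 987/1000
2 2 9567/10000
3 3 4569/5000
4 4 9053/10000
5 5 4477/5000
6 6 8611/10000
DF(4y) = 9053/10000 ≈ 0.905300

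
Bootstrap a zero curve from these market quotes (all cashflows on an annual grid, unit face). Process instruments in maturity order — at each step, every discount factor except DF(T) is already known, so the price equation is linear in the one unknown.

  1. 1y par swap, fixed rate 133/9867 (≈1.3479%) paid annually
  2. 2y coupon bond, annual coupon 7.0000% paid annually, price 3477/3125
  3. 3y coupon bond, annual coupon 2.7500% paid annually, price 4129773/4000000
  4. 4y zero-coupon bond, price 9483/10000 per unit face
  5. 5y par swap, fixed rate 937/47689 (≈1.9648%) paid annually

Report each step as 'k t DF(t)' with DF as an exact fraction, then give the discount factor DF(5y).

1 1 9867/10000
2 2 9753/10000
3 3 9523/10000
4 4 9483/10000
5 5 9063/10000
DF(5y) = 9063/10000 ≈ 0.906300

step 1 [1y] swap r/1=133/9867: DF=(1 − 133/9867·(0))/(1+133/9867) = 9867/10000 ≈ 0.986700
step 2 [2y] bond c/1=7/100: DF=(3477/3125 − 7/100·(0.986700))/(1+7/100) = 9753/10000 ≈ 0.975300
step 3 [3y] bond c/1=11/400: DF=(4129773/4000000 − 11/400·(0.986700+0.975300))/(1+11/400) = 9523/10000 ≈ 0.952300
step 4 [4y] zero: DF = P = 9483/10000 ≈ 0.948300
step 5 [5y] swap r/1=937/47689: DF=(1 − 937/47689·(0.986700+0.975300+0.952300+0.948300))/(1+937/47689) = 9063/10000 ≈ 0.906300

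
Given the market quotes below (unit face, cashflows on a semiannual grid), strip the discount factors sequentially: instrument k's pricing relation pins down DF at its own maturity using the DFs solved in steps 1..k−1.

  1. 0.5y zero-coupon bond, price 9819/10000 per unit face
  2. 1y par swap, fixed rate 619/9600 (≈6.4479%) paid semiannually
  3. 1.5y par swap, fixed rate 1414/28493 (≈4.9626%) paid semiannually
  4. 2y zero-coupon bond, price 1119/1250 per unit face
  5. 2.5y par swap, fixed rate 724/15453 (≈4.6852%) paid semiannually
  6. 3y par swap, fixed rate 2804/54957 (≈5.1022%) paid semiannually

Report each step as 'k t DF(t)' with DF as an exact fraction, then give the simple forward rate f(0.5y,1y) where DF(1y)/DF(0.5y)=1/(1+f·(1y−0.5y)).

1 1/2 9819/10000
2 1 9381/10000
3 3/2 9293/10000
4 2 1119/1250
5 5/2 4457/5000
6 3 4299/5000
f(0.5y,1y) = ((9819/10000)/(9381/10000) − 1)/(1/2) = 292/3127 ≈ 9.3380%

step 1 [0.5y] zero: DF = P = 9819/10000 ≈ 0.981900
step 2 [1y] swap r/2=619/19200: DF=(1 − 619/19200·(0.981900))/(1+619/19200) = 9381/10000 ≈ 0.938100
step 3 [1.5y] swap r/2=707/28493: DF=(1 − 707/28493·(0.981900+0.938100))/(1+707/28493) = 9293/10000 ≈ 0.929300
step 4 [2y] zero: DF = P = 1119/1250 ≈ 0.895200
step 5 [2.5y] swap r/2=362/15453: DF=(1 − 362/15453·(0.981900+0.938100+0.929300+0.895200))/(1+362/15453) = 4457/5000 ≈ 0.891400
step 6 [3y] swap r/2=1402/54957: DF=(1 − 1402/54957·(0.981900+0.938100+0.929300+0.895200+0.891400))/(1+1402/54957) = 4299/5000 ≈ 0.859800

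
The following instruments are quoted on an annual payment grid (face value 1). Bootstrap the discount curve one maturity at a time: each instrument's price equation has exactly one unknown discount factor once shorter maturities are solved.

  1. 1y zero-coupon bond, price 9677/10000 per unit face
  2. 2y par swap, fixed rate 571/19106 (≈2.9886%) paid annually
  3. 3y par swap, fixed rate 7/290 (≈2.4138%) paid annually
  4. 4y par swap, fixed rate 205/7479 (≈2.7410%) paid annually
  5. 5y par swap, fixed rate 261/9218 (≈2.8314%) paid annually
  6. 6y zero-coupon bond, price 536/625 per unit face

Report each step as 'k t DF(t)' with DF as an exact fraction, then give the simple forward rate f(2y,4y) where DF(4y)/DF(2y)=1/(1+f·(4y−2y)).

step 1 [1y] zero: DF = P = 9677/10000 ≈ 0.967700
step 2 [2y] swap r/1=571/19106: DF=(1 − 571/19106·(0.967700))/(1+571/19106) = 9429/10000 ≈ 0.942900
step 3 [3y] swap r/1=7/290: DF=(1 − 7/290·(0.967700+0.942900))/(1+7/290) = 4657/5000 ≈ 0.931400
step 4 [4y] swap r/1=205/7479: DF=(1 − 205/7479·(0.967700+0.942900+0.931400))/(1+205/7479) = 359/400 ≈ 0.897500
step 5 [5y] swap r/1=261/9218: DF=(1 − 261/9218·(0.967700+0.942900+0.931400+0.897500))/(1+261/9218) = 1739/2000 ≈ 0.869500
step 6 [6y] zero: DF = P = 536/625 ≈ 0.857600

1 1 9677/10000
2 2 9429/10000
3 3 4657/5000
4 4 359/400
5 5 1739/2000
6 6 536/625
f(2y,4y) = ((9429/10000)/(359/400) − 1)/(2) = 227/8975 ≈ 2.5292%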